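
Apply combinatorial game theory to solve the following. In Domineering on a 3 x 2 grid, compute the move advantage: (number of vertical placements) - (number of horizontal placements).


Board is 3 x 2 (rows x cols).
Left (vertical) placements: (rows-1) * cols = 2 * 2 = 4
Right (horizontal) placements: rows * (cols-1) = 3 * 1 = 3
Advantage = Left - Right = 4 - 3 = 1

1


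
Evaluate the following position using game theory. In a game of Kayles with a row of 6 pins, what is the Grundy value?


Kayles: a move removes 1 or 2 adjacent pins from a contiguous row.
Removing pins from a row of k leaves two independent rows (a, b) with a + b = k - 1 (one pin) or a + b = k - 2 (two pins); an end removal gives a = 0.
By Sprague-Grundy, G(k) = mex{ G(a) XOR G(b) } over all these splits. G(0) = 0.
G(1): splits (0,0):0^0=0 -> mex({0}) = 1
G(2): splits (0,1):0^1=1 (0,0):0^0=0 -> mex({0, 1}) = 2
G(3): splits (0,2):0^2=2 (1,1):1^1=0 (0,1):0^1=1 -> mex({0, 1, 2}) = 3
G(4): splits (0,3):0^3=3 (1,2):1^2=3 (0,2):0^2=2 (1,1):1^1=0 -> mex({0, 2, 3}) = 1
G(5): splits (0,4):0^1=1 (1,3):1^3=2 (2,2):2^2=0 (0,3):0^3=3 (1,2):1^2=3 -> mex({0, 1, 2, 3}) = 4
G(6) = mex({0, 1, 2, 4}) = 3
Therefore G(6) = 3.

3


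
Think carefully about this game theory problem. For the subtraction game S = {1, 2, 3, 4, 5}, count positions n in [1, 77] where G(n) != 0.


Subtraction set S = {1, 2, 3, 4, 5}, so G(n) = n mod 6.
G(n) = 0 when n is a multiple of 6.
Multiples of 6 in [1, 77]: 12
N-positions (nonzero Grundy) = 77 - 12 = 65

65


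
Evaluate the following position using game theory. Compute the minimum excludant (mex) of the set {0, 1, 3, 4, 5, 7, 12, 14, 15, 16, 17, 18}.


Set = {0, 1, 3, 4, 5, 7, 12, 14, 15, 16, 17, 18}
0 is in the set.
1 is in the set.
2 is NOT in the set. This is the mex.
mex = 2

2


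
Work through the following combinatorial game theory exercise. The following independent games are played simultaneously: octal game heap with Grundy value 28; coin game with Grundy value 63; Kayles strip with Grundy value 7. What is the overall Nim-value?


By the Sprague-Grundy theorem, the Grundy value of a sum of games is the XOR of individual Grundy values.
octal game heap: Grundy value = 28. Running XOR: 0 XOR 28 = 28
coin game: Grundy value = 63. Running XOR: 28 XOR 63 = 35
Kayles strip: Grundy value = 7. Running XOR: 35 XOR 7 = 36
The combined Grundy value is 36.

36


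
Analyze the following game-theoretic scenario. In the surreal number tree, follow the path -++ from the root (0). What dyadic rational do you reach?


Sign expansion: -++
Rule: track bounds (lo, hi), initially (-inf, +inf). On '+', the current value becomes lo and we move to the simplest number in (value, hi): value + 1 if hi = +inf, otherwise the midpoint (value + hi)/2. On '-', the current value becomes hi and we move to value - 1 if lo = -inf, otherwise the midpoint (lo + value)/2.
Start at 0.
Step 1: sign = -, move left. Bounds: (-inf, 0). Value = -1
Step 2: sign = +, move right. Bounds: (-1, 0). Value = -1/2
Step 3: sign = +, move right. Bounds: (-1/2, 0). Value = -1/4
The surreal number with sign expansion -++ is -1/4.

-1/4


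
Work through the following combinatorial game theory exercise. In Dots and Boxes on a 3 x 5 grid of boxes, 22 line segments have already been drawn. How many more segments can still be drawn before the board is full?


Grid: 3 x 5 boxes, i.e. 4 rows and 6 columns of dots.
Horizontal edges: (rows + 1) * cols = 4 * 5 = 20
Vertical edges: rows * (cols + 1) = 3 * 6 = 18
Total edges: 20 + 18 = 38
Edges drawn: 22
Remaining: 38 - 22 = 16

16


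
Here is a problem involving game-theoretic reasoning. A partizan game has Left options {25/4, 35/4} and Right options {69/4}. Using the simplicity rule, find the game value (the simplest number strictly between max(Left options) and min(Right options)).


Left options: {25/4, 35/4}, max = 35/4
Right options: {69/4}, min = 69/4
All options are numbers and max(Left) < min(Right), so by the simplicity theorem the value is the simplest (earliest-born) number strictly between 35/4 and 69/4.
Integers 9 through 17 all lie strictly between 35/4 and 69/4.
Among integers, the simplest (lowest birthday = smallest |n|; 0 is born on day 0, +-n on day n) is 9.
No non-integer in the interval can be simpler: if x is a non-integer in the interval, then floor(x) or ceil(x) also lies in the interval (the interval contains an integer), and both are proper prefixes of x's sign expansion, i.e. born earlier. So the game value is 9.
Game value = 9

9


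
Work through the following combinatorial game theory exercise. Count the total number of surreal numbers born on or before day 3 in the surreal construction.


Day 0: {|} = 0 is born. Count = 1.
Day n: the number of surreal numbers born by day n is 2^(n+1) - 1.
By day 0: 2^1 - 1 = 1
By day 1: 2^2 - 1 = 3
By day 2: 2^3 - 1 = 7
By day 3: 2^4 - 1 = 15
By day 3: 15 surreal numbers.

15


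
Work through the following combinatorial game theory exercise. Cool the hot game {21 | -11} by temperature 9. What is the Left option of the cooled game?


Original game: {21 | -11} (a switch {a | b} with a > b).
Cooling by t (for t below the temperature (a - b)/2 = 16) taxes each move by t: {a | b} cooled by t is {a - t | b + t}.
Cooling amount: t = 9
Cooled Left option: 21 - 9 = 12
Cooled Right option: -11 + 9 = -2
Cooled game: {12 | -2}
Left option = 12

12


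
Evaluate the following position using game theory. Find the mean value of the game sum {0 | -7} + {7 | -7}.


G1 = {0 | -7}, G2 = {7 | -7}
Each is a switch {a | b} with numbers a > b; its mean value is (a + b)/2, and mean value is additive over game sums: m(G1 + G2) = m(G1) + m(G2).
Mean of G1 = (0 + (-7))/2 = -7/2 = -7/2
Mean of G2 = (7 + (-7))/2 = 0/2 = 0
Mean of G1 + G2 = -7/2 + 0 = -7/2

-7/2


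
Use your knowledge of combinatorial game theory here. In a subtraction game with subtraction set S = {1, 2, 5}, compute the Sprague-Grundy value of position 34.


The subtraction set is S = {1, 2, 5}.
G(k) = mex{ G(k - s) : s in S, s <= k }. We compute iteratively: G(0) = 0.
G(1) = mex({0}) = 1
G(2) = mex({0, 1}) = 2
G(3) = mex({1, 2}) = 0
G(4) = mex({0, 2}) = 1
G(5) = mex({0, 1}) = 2
G(6) = mex({1, 2}) = 0
G(7) = mex({0, 2}) = 1
Observe that G(3)..G(7) = 0, 1, 2, 0, 1 repeats G(0)..G(4) = 0, 1, 2, 0, 1.
For k >= max(S) = 5, G(k) is determined by the previous 5 values G(k-5)..G(k-1); a window of 5 consecutive values has recurred shifted by 3, so by induction G(k + 3) = G(k) for all k >= 0: the sequence is periodic from the start with period 3.
One period: G(0..2) = 0, 1, 2.
34 mod 3 = 1, so G(34) = G(1) = 1.

1


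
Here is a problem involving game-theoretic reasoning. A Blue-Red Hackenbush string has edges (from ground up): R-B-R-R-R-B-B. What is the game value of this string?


Edges (from ground): R-B-R-R-R-B-B
By Berlekamp's sign-expansion rule, a Blue-Red Hackenbush stalk has the value of the surreal number whose sign sequence is the edge sequence with B -> + and R -> -.
Sign sequence: -+---++
Trace the sign expansion in the surreal number tree, starting from 0:
Edge 1: R (sign -) -> bounds (-inf, 0), value = -1
Edge 2: B (sign +) -> bounds (-1, 0), value = -1/2
Edge 3: R (sign -) -> bounds (-1, -1/2), value = -3/4
Edge 4: R (sign -) -> bounds (-1, -3/4), value = -7/8
Edge 5: R (sign -) -> bounds (-1, -7/8), value = -15/16
Edge 6: B (sign +) -> bounds (-15/16, -7/8), value = -29/32
Edge 7: B (sign +) -> bounds (-29/32, -7/8), value = -57/64
Game value = -57/64

-57/64


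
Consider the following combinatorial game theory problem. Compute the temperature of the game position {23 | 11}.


The game is {23 | 11}, a switch {a | b} with numbers a > b.
Cooling {a | b} by t gives {a - t | b + t}, which stops being hot when a - t = b + t, i.e. at t = (a - b)/2. So the temperature of a switch is (a - b)/2.
Temperature = (Left option - Right option) / 2
= (23 - (11)) / 2
= 12 / 2
= 6

6


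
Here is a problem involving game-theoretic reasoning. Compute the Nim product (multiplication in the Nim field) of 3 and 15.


Nim multiplication is bilinear over XOR: (u XOR v) * w = (u*w) XOR (v*w).
So we split each operand into its bit components and XOR the pairwise Nim products.
3 = 1 + 2 (as XOR of powers of 2).
15 = 1 + 2 + 4 + 8 (as XOR of powers of 2).
Using the standard Nim-product table on single bits:
  2*2 = 3,   2*4 = 8,   2*8 = 12,
  4*4 = 6,   4*8 = 11,  8*8 = 13,
and  1*x = x (identity), k*l = l*k (commutative).
Pairwise Nim products:
  1 * 1 = 1
  1 * 2 = 2
  1 * 4 = 4
  1 * 8 = 8
  2 * 1 = 2
  2 * 2 = 3
  2 * 4 = 8
  2 * 8 = 12
XOR them: 1 XOR 2 XOR 4 XOR 8 XOR 2 XOR 3 XOR 8 XOR 12 = 10.
Result: 3 * 15 = 10 (in Nim).

10


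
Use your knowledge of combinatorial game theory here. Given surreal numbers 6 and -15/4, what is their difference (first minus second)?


x = 6, y = -15/4
Converting to common denominator: 4
x = 24/4, y = -15/4
x - y = 6 - -15/4 = 39/4

39/4


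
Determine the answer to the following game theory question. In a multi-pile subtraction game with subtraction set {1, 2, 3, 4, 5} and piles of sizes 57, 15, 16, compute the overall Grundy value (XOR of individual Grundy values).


Subtraction set: {1, 2, 3, 4, 5}
For this subtraction set, G(n) = n mod 6 (period = max + 1 = 6).
Pile 1 (size 57): G(57) = 57 mod 6 = 3
Pile 2 (size 15): G(15) = 15 mod 6 = 3
Pile 3 (size 16): G(16) = 16 mod 6 = 4
Total Grundy value = XOR of all: 3 XOR 3 XOR 4 = 4

4


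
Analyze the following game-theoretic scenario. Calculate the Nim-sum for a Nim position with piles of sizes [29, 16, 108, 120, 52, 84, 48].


We need the XOR (exclusive or) of all pile sizes.
After XOR-ing pile 1 (size 29): 0 XOR 29 = 29
After XOR-ing pile 2 (size 16): 29 XOR 16 = 13
After XOR-ing pile 3 (size 108): 13 XOR 108 = 97
After XOR-ing pile 4 (size 120): 97 XOR 120 = 25
After XOR-ing pile 5 (size 52): 25 XOR 52 = 45
After XOR-ing pile 6 (size 84): 45 XOR 84 = 121
After XOR-ing pile 7 (size 48): 121 XOR 48 = 73
The Nim-value of this position is 73.

73


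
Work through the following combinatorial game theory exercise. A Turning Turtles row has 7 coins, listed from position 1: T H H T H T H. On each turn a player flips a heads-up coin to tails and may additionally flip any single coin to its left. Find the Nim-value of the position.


Coins: T H H T H T H
Key fact: a single head at position k behaves exactly like a Nim heap of size k (turning it to T and optionally flipping a coin at j < k corresponds to moving the heap from k to j, or to 0), and heads combine as a disjunctive sum (two heads at the same place would cancel, matching j XOR j = 0). So the Nim-value is the XOR of the 1-indexed positions of the heads.
Face-up positions (1-indexed): [2, 3, 5, 7]
XOR 0 with 2: 0 XOR 2 = 2
XOR 2 with 3: 2 XOR 3 = 1
XOR 1 with 5: 1 XOR 5 = 4
XOR 4 with 7: 4 XOR 7 = 3
Nim-value = 3

3


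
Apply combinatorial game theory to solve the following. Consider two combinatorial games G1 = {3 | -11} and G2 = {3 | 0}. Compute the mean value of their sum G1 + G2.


G1 = {3 | -11}, G2 = {3 | 0}
Each is a switch {a | b} with numbers a > b; its mean value is (a + b)/2, and mean value is additive over game sums: m(G1 + G2) = m(G1) + m(G2).
Mean of G1 = (3 + (-11))/2 = -8/2 = -4
Mean of G2 = (3 + (0))/2 = 3/2 = 3/2
Mean of G1 + G2 = -4 + 3/2 = -5/2

-5/2


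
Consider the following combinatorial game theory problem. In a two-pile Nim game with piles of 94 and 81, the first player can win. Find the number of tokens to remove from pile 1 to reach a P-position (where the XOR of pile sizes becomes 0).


Piles: 94 and 81
Current XOR: 94 XOR 81 = 15 (non-zero, so this is an N-position).
To make the XOR zero, we need to find a move that balances the piles.
For pile 1 (size 94): target = 94 XOR 15 = 81
We reduce pile 1 from 94 to 81.
Tokens removed: 94 - 81 = 13
Verification: 81 XOR 81 = 0

13


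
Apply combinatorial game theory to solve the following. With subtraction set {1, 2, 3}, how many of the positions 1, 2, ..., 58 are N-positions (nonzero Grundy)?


Subtraction set S = {1, 2, 3}, so G(n) = n mod 4.
G(n) = 0 when n is a multiple of 4.
Multiples of 4 in [1, 58]: 14
N-positions (nonzero Grundy) = 58 - 14 = 44

44


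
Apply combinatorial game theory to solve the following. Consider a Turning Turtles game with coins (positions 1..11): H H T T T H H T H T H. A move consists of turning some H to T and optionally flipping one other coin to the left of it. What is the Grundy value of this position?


Coins: H H T T T H H T H T H
Key fact: a single head at position k behaves exactly like a Nim heap of size k (turning it to T and optionally flipping a coin at j < k corresponds to moving the heap from k to j, or to 0), and heads combine as a disjunctive sum (two heads at the same place would cancel, matching j XOR j = 0). So the Nim-value is the XOR of the 1-indexed positions of the heads.
Face-up positions (1-indexed): [1, 2, 6, 7, 9, 11]
XOR 0 with 1: 0 XOR 1 = 1
XOR 1 with 2: 1 XOR 2 = 3
XOR 3 with 6: 3 XOR 6 = 5
XOR 5 with 7: 5 XOR 7 = 2
XOR 2 with 9: 2 XOR 9 = 11
XOR 11 with 11: 11 XOR 11 = 0
Nim-value = 0

0


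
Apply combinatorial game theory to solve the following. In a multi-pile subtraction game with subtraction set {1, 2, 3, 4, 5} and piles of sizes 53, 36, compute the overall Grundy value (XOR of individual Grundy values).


Subtraction set: {1, 2, 3, 4, 5}
For this subtraction set, G(n) = n mod 6 (period = max + 1 = 6).
Pile 1 (size 53): G(53) = 53 mod 6 = 5
Pile 2 (size 36): G(36) = 36 mod 6 = 0
Total Grundy value = XOR of all: 5 XOR 0 = 5

5


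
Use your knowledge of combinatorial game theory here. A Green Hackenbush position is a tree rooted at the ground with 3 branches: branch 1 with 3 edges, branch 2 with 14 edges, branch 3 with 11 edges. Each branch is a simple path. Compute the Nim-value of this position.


The tree has 3 branches from the ground vertex.
In Green Hackenbush, the Nim-value of a simple path of length k is k.
Branch 1: length 3, Nim-value = 3
Branch 2: length 14, Nim-value = 14
Branch 3: length 11, Nim-value = 11
Total Nim-value = XOR of all branch values:
0 XOR 3 = 3
3 XOR 14 = 13
13 XOR 11 = 6
Nim-value of the tree = 6

6


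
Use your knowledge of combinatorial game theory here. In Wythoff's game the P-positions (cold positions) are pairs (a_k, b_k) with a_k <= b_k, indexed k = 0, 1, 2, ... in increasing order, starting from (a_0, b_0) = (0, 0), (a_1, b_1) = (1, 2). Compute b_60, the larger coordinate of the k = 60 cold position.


By Wythoff's theorem, a_k = floor(k * phi) and b_k = floor(k * phi^2) = a_k + k, where phi = (1 + sqrt(5))/2 is the golden ratio.
phi = (1 + sqrt(5))/2 = 1.618034
phi^2 = phi + 1 = 2.618034
k = 60
k * phi^2 = 60 * 2.618034 = 157.082039
b_60 = floor(k * phi^2) = 157 (check: a_60 + k = 97 + 60 = 157)

157


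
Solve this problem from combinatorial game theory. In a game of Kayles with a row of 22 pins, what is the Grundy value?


Kayles: a move removes 1 or 2 adjacent pins from a contiguous row.
Removing pins from a row of k leaves two independent rows (a, b) with a + b = k - 1 (one pin) or a + b = k - 2 (two pins); an end removal gives a = 0.
By Sprague-Grundy, G(k) = mex{ G(a) XOR G(b) } over all these splits. G(0) = 0.
G(1): splits (0,0):0^0=0 -> mex({0}) = 1
G(2): splits (0,1):0^1=1 (0,0):0^0=0 -> mex({0, 1}) = 2
G(3): splits (0,2):0^2=2 (1,1):1^1=0 (0,1):0^1=1 -> mex({0, 1, 2}) = 3
G(4): splits (0,3):0^3=3 (1,2):1^2=3 (0,2):0^2=2 (1,1):1^1=0 -> mex({0, 2, 3}) = 1
G(5): splits (0,4):0^1=1 (1,3):1^3=2 (2,2):2^2=0 (0,3):0^3=3 (1,2):1^2=3 -> mex({0, 1, 2, 3}) = 4
G(6) = mex({0, 1, 2, 4}) = 3
G(7) = mex({0, 1, 3, 4, 5}) = 2
G(8) = mex({0, 2, 3, 5, 6}) = 1
G(9) = mex({0, 1, 2, 3, 6, 7}) = 4
G(10) = mex({0, 1, 3, 4, 5, 7}) = 2
G(11) = mex({0, 1, 2, 3, 4, 5}) = 6
G(12) = mex({0, 1, 2, 3, 5, 6, 7}) = 4
G(13) = mex({0, 2, 3, 4, 6, 7}) = 1
G(14) = mex({0, 1, 4, 5, 6, 7}) = 2
G(15) = mex({0, 1, 2, 3, 4, 5, 6}) = 7
G(16) = mex({0, 2, 3, 5, 6, 7}) = 1
G(17) = mex({0, 1, 2, 3, 5, 6, 7}) = 4
G(18) = mex({0, 1, 2, 4, 5, 6}) = 3
G(19) = mex({0, 1, 3, 4, 5, 7}) = 2
G(20) = mex({0, 2, 3, 4, 5, 6, 7}) = 1
G(21) = mex({0, 1, 2, 3, 5, 6, 7}) = 4
G(22) = mex({0, 1, 2, 3, 4, 5, 7}) = 6
Therefore G(22) = 6.

6


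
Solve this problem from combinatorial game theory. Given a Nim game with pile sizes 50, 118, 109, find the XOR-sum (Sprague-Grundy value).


We need the XOR (exclusive or) of all pile sizes.
After XOR-ing pile 1 (size 50): 0 XOR 50 = 50
After XOR-ing pile 2 (size 118): 50 XOR 118 = 68
After XOR-ing pile 3 (size 109): 68 XOR 109 = 41
The Nim-value of this position is 41.

41


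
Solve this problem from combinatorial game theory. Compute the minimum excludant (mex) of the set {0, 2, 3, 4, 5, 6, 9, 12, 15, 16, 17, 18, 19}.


Set = {0, 2, 3, 4, 5, 6, 9, 12, 15, 16, 17, 18, 19}
0 is in the set.
1 is NOT in the set. This is the mex.
mex = 1

1


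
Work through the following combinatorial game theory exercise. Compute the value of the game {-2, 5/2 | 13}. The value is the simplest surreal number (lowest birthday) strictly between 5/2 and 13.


Left options: {-2, 5/2}, max = 5/2
Right options: {13}, min = 13
All options are numbers and max(Left) < min(Right), so by the simplicity theorem the value is the simplest (earliest-born) number strictly between 5/2 and 13.
Integers 3 through 12 all lie strictly between 5/2 and 13.
Among integers, the simplest (lowest birthday = smallest |n|; 0 is born on day 0, +-n on day n) is 3.
No non-integer in the interval can be simpler: if x is a non-integer in the interval, then floor(x) or ceil(x) also lies in the interval (the interval contains an integer), and both are proper prefixes of x's sign expansion, i.e. born earlier. So the game value is 3.
Game value = 3

3


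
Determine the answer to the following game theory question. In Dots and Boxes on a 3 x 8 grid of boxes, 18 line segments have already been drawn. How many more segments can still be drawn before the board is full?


Grid: 3 x 8 boxes, i.e. 4 rows and 9 columns of dots.
Horizontal edges: (rows + 1) * cols = 4 * 8 = 32
Vertical edges: rows * (cols + 1) = 3 * 9 = 27
Total edges: 32 + 27 = 59
Edges drawn: 18
Remaining: 59 - 18 = 41

41


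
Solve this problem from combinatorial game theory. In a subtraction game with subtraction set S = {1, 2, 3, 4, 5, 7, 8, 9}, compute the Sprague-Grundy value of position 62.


The subtraction set is S = {1, 2, 3, 4, 5, 7, 8, 9}.
G(k) = mex{ G(k - s) : s in S, s <= k }. We compute iteratively: G(0) = 0.
G(1) = mex({0}) = 1
G(2) = mex({0, 1}) = 2
G(3) = mex({0, 1, 2}) = 3
G(4) = mex({0, 1, 2, 3}) = 4
G(5) = mex({0, 1, 2, 3, 4}) = 5
G(6) = mex({1, 2, 3, 4, 5}) = 0
G(7) = mex({0, 2, 3, 4, 5}) = 1
G(8) = mex({0, 1, 3, 4, 5}) = 2
G(9) = mex({0, 1, 2, 4, 5}) = 3
G(10) = mex({0, 1, 2, 3, 5}) = 4
G(11) = mex({0, 1, 2, 3, 4}) = 5
G(12) = mex({1, 2, 3, 4, 5}) = 0
G(13) = mex({0, 2, 3, 4, 5}) = 1
G(14) = mex({0, 1, 3, 4, 5}) = 2
Observe that G(6)..G(14) = 0, 1, 2, 3, 4, 5, 0, 1, 2 repeats G(0)..G(8) = 0, 1, 2, 3, 4, 5, 0, 1, 2.
For k >= max(S) = 9, G(k) is determined by the previous 9 values G(k-9)..G(k-1); a window of 9 consecutive values has recurred shifted by 6, so by induction G(k + 6) = G(k) for all k >= 0: the sequence is periodic from the start with period 6.
One period: G(0..5) = 0, 1, 2, 3, 4, 5.
62 mod 6 = 2, so G(62) = G(2) = 2.

2


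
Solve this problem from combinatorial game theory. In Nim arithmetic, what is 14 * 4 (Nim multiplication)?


Nim multiplication is bilinear over XOR: (u XOR v) * w = (u*w) XOR (v*w).
So we split each operand into its bit components and XOR the pairwise Nim products.
14 = 2 + 4 + 8 (as XOR of powers of 2).
4 = 4 (as XOR of powers of 2).
Using the standard Nim-product table on single bits:
  2*2 = 3,   2*4 = 8,   2*8 = 12,
  4*4 = 6,   4*8 = 11,  8*8 = 13,
and  1*x = x (identity), k*l = l*k (commutative).
Pairwise Nim products:
  2 * 4 = 8
  4 * 4 = 6
  8 * 4 = 11
XOR them: 8 XOR 6 XOR 11 = 5.
Result: 14 * 4 = 5 (in Nim).

5


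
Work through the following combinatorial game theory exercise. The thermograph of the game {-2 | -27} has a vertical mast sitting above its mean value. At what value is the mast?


Game = {-2 | -27}, a switch {a | b} with numbers a > b.
Its thermograph has left wall a - t and right wall b + t, which meet at t = (a - b)/2, where both equal (a + b)/2. So the mast (mean value) is at (a + b)/2.
Mean = (-2 + (-27))/2 = -29/2 = -29/2

-29/2


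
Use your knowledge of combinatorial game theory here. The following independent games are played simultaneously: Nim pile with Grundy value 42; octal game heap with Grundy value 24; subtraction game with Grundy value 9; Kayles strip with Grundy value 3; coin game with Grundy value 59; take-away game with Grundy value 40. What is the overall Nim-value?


By the Sprague-Grundy theorem, the Grundy value of a sum of games is the XOR of individual Grundy values.
Nim pile: Grundy value = 42. Running XOR: 0 XOR 42 = 42
octal game heap: Grundy value = 24. Running XOR: 42 XOR 24 = 50
subtraction game: Grundy value = 9. Running XOR: 50 XOR 9 = 59
Kayles strip: Grundy value = 3. Running XOR: 59 XOR 3 = 56
coin game: Grundy value = 59. Running XOR: 56 XOR 59 = 3
take-away game: Grundy value = 40. Running XOR: 3 XOR 40 = 43
The combined Grundy value is 43.

43


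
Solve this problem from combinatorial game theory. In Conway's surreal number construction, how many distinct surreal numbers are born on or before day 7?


Day 0: {|} = 0 is born. Count = 1.
Day n: the number of surreal numbers born by day n is 2^(n+1) - 1.
By day 0: 2^1 - 1 = 1
By day 1: 2^2 - 1 = 3
By day 2: 2^3 - 1 = 7
By day 3: 2^4 - 1 = 15
By day 4: 2^5 - 1 = 31
By day 5: 2^6 - 1 = 63
By day 6: 2^7 - 1 = 127
By day 7: 2^8 - 1 = 255
By day 7: 255 surreal numbers.

255


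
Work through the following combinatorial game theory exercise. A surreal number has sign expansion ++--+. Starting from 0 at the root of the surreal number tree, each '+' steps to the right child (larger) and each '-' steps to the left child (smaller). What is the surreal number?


Sign expansion: ++--+
Rule: track bounds (lo, hi), initially (-inf, +inf). On '+', the current value becomes lo and we move to the simplest number in (value, hi): value + 1 if hi = +inf, otherwise the midpoint (value + hi)/2. On '-', the current value becomes hi and we move to value - 1 if lo = -inf, otherwise the midpoint (lo + value)/2.
Start at 0.
Step 1: sign = +, move right. Bounds: (0, +inf). Value = 1
Step 2: sign = +, move right. Bounds: (1, +inf). Value = 2
Step 3: sign = -, move left. Bounds: (1, 2). Value = 3/2
Step 4: sign = -, move left. Bounds: (1, 3/2). Value = 5/4
Step 5: sign = +, move right. Bounds: (5/4, 3/2). Value = 11/8
The surreal number with sign expansion ++--+ is 11/8.

11/8


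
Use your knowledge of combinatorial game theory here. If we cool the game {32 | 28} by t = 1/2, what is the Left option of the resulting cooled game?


Original game: {32 | 28} (a switch {a | b} with a > b).
Cooling by t (for t below the temperature (a - b)/2 = 2) taxes each move by t: {a | b} cooled by t is {a - t | b + t}.
Cooling amount: t = 1/2
Cooled Left option: 32 - 1/2 = 63/2
Cooled Right option: 28 + 1/2 = 57/2
Cooled game: {63/2 | 57/2}
Left option = 63/2

63/2


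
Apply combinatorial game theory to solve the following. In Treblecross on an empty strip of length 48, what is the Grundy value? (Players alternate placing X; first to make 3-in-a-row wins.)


Treblecross: place X on empty cells; 3-in-a-row wins.
Playing within two cells of an existing X lets the opponent win at once, so sensible play treats the cells i-2..i+2 around each X as dead. The player left with no safe cell loses, so this is a normal-play take-away game on strips of safe cells.
Placing X at cell i (0-indexed) of a strip of k safe cells leaves independent strips of sizes max(0, i-2) and max(0, k-i-3). Hence G(k) = mex{ G(max(0,i-2)) XOR G(max(0,k-i-3)) : 0 <= i < k }, with G(0) = 0.
G(1): splits (0,0):0^0=0 -> mex({0}) = 1
G(2): splits (0,0):0^0=0 -> mex({0}) = 1
G(3): splits (0,0):0^0=0 -> mex({0}) = 1
G(4): splits (0,1):0^1=1 (0,0):0^0=0 -> mex({0, 1}) = 2
G(5): splits (0,2):0^1=1 (0,1):0^1=1 (0,0):0^0=0 -> mex({0, 1}) = 2
G(6) = mex({1}) = 0
G(7) = mex({0, 1, 2}) = 3
G(8) = mex({0, 1, 2}) = 3
G(9) = mex({0, 2}) = 1
G(10) = mex({0, 2, 3}) = 1
G(11) = mex({0, 3}) = 1
G(12) = mex({1, 3}) = 0
G(13) = mex({0, 1, 2, 3}) = 4
G(14) = mex({0, 1, 2}) = 3
G(15) = mex({0, 1, 2}) = 3
G(16) = mex({0, 1, 2, 4}) = 3
G(17) = mex({0, 1, 3, 4}) = 2
G(18) = mex({0, 1, 3, 4}) = 2
G(19) = mex({0, 1, 3, 5}) = 2
G(20) = mex({0, 1, 2, 3, 5}) = 4
G(21) = mex({0, 1, 2, 3, 5}) = 4
G(22) = mex({1, 2, 6}) = 0
G(23) = mex({0, 1, 2, 3, 4, 6}) = 5
G(24) = mex({0, 1, 2, 3, 4}) = 5
G(25) = mex({0, 1, 3, 4, 7}) = 2
G(26) = mex({0, 1, 3, 4, 5, 7}) = 2
G(27) = mex({0, 1, 3, 5}) = 2
G(28) = mex({0, 1, 2, 5}) = 3
G(29) = mex({0, 1, 2, 4, 5, 6}) = 3
G(30) = mex({1, 2, 4, 6}) = 0
G(31) = mex({0, 1, 2, 3, 4, 6}) = 5
G(32) = mex({1, 2, 3, 4, 7}) = 0
G(33) = mex({0, 3, 7}) = 1
G(34) = mex({0, 2, 3, 5, 7}) = 1
G(35) = mex({0, 2, 3, 5, 6}) = 1
G(36) = mex({0, 1, 2, 5, 6}) = 3
G(37) = mex({0, 1, 2, 4, 5, 6}) = 3
G(38) = mex({0, 1, 2, 4}) = 3
G(39) = mex({0, 1, 2, 3, 4, 7}) = 5
G(40) = mex({0, 1, 2, 3, 4, 5, 7}) = 6
G(41) = mex({0, 1, 2, 3, 5, 7}) = 4
G(42) = mex({0, 1, 2, 3, 5, 6, 7}) = 4
G(43) = mex({0, 2, 3, 5, 6}) = 1
G(44) = mex({1, 2, 3, 4, 5, 6}) = 0
G(45) = mex({0, 1, 2, 3, 4, 6, 7}) = 5
G(46) = mex({0, 1, 2, 3, 4, 7}) = 5
G(47) = mex({0, 1, 2, 3, 4, 5, 7}) = 6
G(48) = mex({0, 1, 2, 3, 4, 5, 7}) = 6
Therefore G(48) = 6.

6


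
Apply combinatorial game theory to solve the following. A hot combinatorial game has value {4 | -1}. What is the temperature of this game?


The game is {4 | -1}, a switch {a | b} with numbers a > b.
Cooling {a | b} by t gives {a - t | b + t}, which stops being hot when a - t = b + t, i.e. at t = (a - b)/2. So the temperature of a switch is (a - b)/2.
Temperature = (Left option - Right option) / 2
= (4 - (-1)) / 2
= 5 / 2
= 5/2

5/2


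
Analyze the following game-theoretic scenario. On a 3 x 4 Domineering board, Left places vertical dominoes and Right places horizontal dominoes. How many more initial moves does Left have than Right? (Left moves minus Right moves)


Board is 3 x 4 (rows x cols).
Left (vertical) placements: (rows-1) * cols = 2 * 4 = 8
Right (horizontal) placements: rows * (cols-1) = 3 * 3 = 9
Advantage = Left - Right = 8 - 9 = -1

-1


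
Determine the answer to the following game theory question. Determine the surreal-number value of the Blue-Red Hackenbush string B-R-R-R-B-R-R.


Edges (from ground): B-R-R-R-B-R-R
By Berlekamp's sign-expansion rule, a Blue-Red Hackenbush stalk has the value of the surreal number whose sign sequence is the edge sequence with B -> + and R -> -.
Sign sequence: +---+--
Trace the sign expansion in the surreal number tree, starting from 0:
Edge 1: B (sign +) -> bounds (0, +inf), value = 1
Edge 2: R (sign -) -> bounds (0, 1), value = 1/2
Edge 3: R (sign -) -> bounds (0, 1/2), value = 1/4
Edge 4: R (sign -) -> bounds (0, 1/4), value = 1/8
Edge 5: B (sign +) -> bounds (1/8, 1/4), value = 3/16
Edge 6: R (sign -) -> bounds (1/8, 3/16), value = 5/32
Edge 7: R (sign -) -> bounds (1/8, 5/32), value = 9/64
Game value = 9/64

9/64


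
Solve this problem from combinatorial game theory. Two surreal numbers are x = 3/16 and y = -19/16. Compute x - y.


x = 3/16, y = -19/16
Converting to common denominator: 16
x = 3/16, y = -19/16
x - y = 3/16 - -19/16 = 11/8

11/8


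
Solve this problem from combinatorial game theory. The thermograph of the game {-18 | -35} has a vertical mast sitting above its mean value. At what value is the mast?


Game = {-18 | -35}, a switch {a | b} with numbers a > b.
Its thermograph has left wall a - t and right wall b + t, which meet at t = (a - b)/2, where both equal (a + b)/2. So the mast (mean value) is at (a + b)/2.
Mean = (-18 + (-35))/2 = -53/2 = -53/2

-53/2


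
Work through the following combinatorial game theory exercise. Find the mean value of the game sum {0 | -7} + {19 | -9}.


G1 = {0 | -7}, G2 = {19 | -9}
Each is a switch {a | b} with numbers a > b; its mean value is (a + b)/2, and mean value is additive over game sums: m(G1 + G2) = m(G1) + m(G2).
Mean of G1 = (0 + (-7))/2 = -7/2 = -7/2
Mean of G2 = (19 + (-9))/2 = 10/2 = 5
Mean of G1 + G2 = -7/2 + 5 = 3/2

3/2


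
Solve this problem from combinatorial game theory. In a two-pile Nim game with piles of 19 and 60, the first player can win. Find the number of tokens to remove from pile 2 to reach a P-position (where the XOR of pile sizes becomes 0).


Piles: 19 and 60
Current XOR: 19 XOR 60 = 47 (non-zero, so this is an N-position).
To make the XOR zero, we need to find a move that balances the piles.
For pile 2 (size 60): target = 60 XOR 47 = 19
We reduce pile 2 from 60 to 19.
Tokens removed: 60 - 19 = 41
Verification: 19 XOR 19 = 0

41


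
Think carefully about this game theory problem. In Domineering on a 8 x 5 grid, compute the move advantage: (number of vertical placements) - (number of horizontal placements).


Board is 8 x 5 (rows x cols).
Left (vertical) placements: (rows-1) * cols = 7 * 5 = 35
Right (horizontal) placements: rows * (cols-1) = 8 * 4 = 32
Advantage = Left - Right = 35 - 32 = 3

3


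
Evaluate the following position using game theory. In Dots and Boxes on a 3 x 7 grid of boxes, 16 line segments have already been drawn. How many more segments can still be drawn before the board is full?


Grid: 3 x 7 boxes, i.e. 4 rows and 8 columns of dots.
Horizontal edges: (rows + 1) * cols = 4 * 7 = 28
Vertical edges: rows * (cols + 1) = 3 * 8 = 24
Total edges: 28 + 24 = 52
Edges drawn: 16
Remaining: 52 - 16 = 36

36


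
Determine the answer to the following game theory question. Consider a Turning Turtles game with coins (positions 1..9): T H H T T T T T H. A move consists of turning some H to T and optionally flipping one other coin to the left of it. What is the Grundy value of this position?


Coins: T H H T T T T T H
Key fact: a single head at position k behaves exactly like a Nim heap of size k (turning it to T and optionally flipping a coin at j < k corresponds to moving the heap from k to j, or to 0), and heads combine as a disjunctive sum (two heads at the same place would cancel, matching j XOR j = 0). So the Nim-value is the XOR of the 1-indexed positions of the heads.
Face-up positions (1-indexed): [2, 3, 9]
XOR 0 with 2: 0 XOR 2 = 2
XOR 2 with 3: 2 XOR 3 = 1
XOR 1 with 9: 1 XOR 9 = 8
Nim-value = 8

8


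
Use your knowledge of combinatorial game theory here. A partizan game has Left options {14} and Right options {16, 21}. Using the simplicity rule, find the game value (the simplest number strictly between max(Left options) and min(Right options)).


Left options: {14}, max = 14
Right options: {16, 21}, min = 16
All options are numbers and max(Left) < min(Right), so by the simplicity theorem the value is the simplest (earliest-born) number strictly between 14 and 16.
The only integer strictly between 14 and 16 is 15.
No non-integer in the interval can be simpler: if x is a non-integer in the interval, then floor(x) or ceil(x) also lies in the interval (the interval contains an integer), and both are proper prefixes of x's sign expansion, i.e. born earlier. So the game value is 15.
Game value = 15

15


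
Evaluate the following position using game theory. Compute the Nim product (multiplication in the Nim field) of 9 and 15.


Nim multiplication is bilinear over XOR: (u XOR v) * w = (u*w) XOR (v*w).
So we split each operand into its bit components and XOR the pairwise Nim products.
9 = 1 + 8 (as XOR of powers of 2).
15 = 1 + 2 + 4 + 8 (as XOR of powers of 2).
Using the standard Nim-product table on single bits:
  2*2 = 3,   2*4 = 8,   2*8 = 12,
  4*4 = 6,   4*8 = 11,  8*8 = 13,
and  1*x = x (identity), k*l = l*k (commutative).
Pairwise Nim products:
  1 * 1 = 1
  1 * 2 = 2
  1 * 4 = 4
  1 * 8 = 8
  8 * 1 = 8
  8 * 2 = 12
  8 * 4 = 11
  8 * 8 = 13
XOR them: 1 XOR 2 XOR 4 XOR 8 XOR 8 XOR 12 XOR 11 XOR 13 = 13.
Result: 9 * 15 = 13 (in Nim).

13


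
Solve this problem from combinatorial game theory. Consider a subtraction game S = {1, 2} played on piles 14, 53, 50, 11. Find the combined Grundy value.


Subtraction set: {1, 2}
For this subtraction set, G(n) = n mod 3 (period = max + 1 = 3).
Pile 1 (size 14): G(14) = 14 mod 3 = 2
Pile 2 (size 53): G(53) = 53 mod 3 = 2
Pile 3 (size 50): G(50) = 50 mod 3 = 2
Pile 4 (size 11): G(11) = 11 mod 3 = 2
Total Grundy value = XOR of all: 2 XOR 2 XOR 2 XOR 2 = 0

0


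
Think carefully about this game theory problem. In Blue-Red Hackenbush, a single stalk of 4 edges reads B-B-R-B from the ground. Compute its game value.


Edges (from ground): B-B-R-B
By Berlekamp's sign-expansion rule, a Blue-Red Hackenbush stalk has the value of the surreal number whose sign sequence is the edge sequence with B -> + and R -> -.
Sign sequence: ++-+
Trace the sign expansion in the surreal number tree, starting from 0:
Edge 1: B (sign +) -> bounds (0, +inf), value = 1
Edge 2: B (sign +) -> bounds (1, +inf), value = 2
Edge 3: R (sign -) -> bounds (1, 2), value = 3/2
Edge 4: B (sign +) -> bounds (3/2, 2), value = 7/4
Game value = 7/4

7/4


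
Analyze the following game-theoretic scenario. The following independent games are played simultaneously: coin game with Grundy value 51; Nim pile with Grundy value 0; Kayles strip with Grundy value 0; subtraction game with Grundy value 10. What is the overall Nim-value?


By the Sprague-Grundy theorem, the Grundy value of a sum of games is the XOR of individual Grundy values.
coin game: Grundy value = 51. Running XOR: 0 XOR 51 = 51
Nim pile: Grundy value = 0. Running XOR: 51 XOR 0 = 51
Kayles strip: Grundy value = 0. Running XOR: 51 XOR 0 = 51
subtraction game: Grundy value = 10. Running XOR: 51 XOR 10 = 57
The combined Grundy value is 57.

57


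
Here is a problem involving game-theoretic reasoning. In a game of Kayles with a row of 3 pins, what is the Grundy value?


Kayles: a move removes 1 or 2 adjacent pins from a contiguous row.
Removing pins from a row of k leaves two independent rows (a, b) with a + b = k - 1 (one pin) or a + b = k - 2 (two pins); an end removal gives a = 0.
By Sprague-Grundy, G(k) = mex{ G(a) XOR G(b) } over all these splits. G(0) = 0.
G(1): splits (0,0):0^0=0 -> mex({0}) = 1
G(2): splits (0,1):0^1=1 (0,0):0^0=0 -> mex({0, 1}) = 2
G(3): splits (0,2):0^2=2 (1,1):1^1=0 (0,1):0^1=1 -> mex({0, 1, 2}) = 3
Therefore G(3) = 3.

3


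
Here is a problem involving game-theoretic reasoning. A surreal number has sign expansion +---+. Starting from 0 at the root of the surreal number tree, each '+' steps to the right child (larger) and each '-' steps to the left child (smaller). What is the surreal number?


Sign expansion: +---+
Rule: track bounds (lo, hi), initially (-inf, +inf). On '+', the current value becomes lo and we move to the simplest number in (value, hi): value + 1 if hi = +inf, otherwise the midpoint (value + hi)/2. On '-', the current value becomes hi and we move to value - 1 if lo = -inf, otherwise the midpoint (lo + value)/2.
Start at 0.
Step 1: sign = +, move right. Bounds: (0, +inf). Value = 1
Step 2: sign = -, move left. Bounds: (0, 1). Value = 1/2
Step 3: sign = -, move left. Bounds: (0, 1/2). Value = 1/4
Step 4: sign = -, move left. Bounds: (0, 1/4). Value = 1/8
Step 5: sign = +, move right. Bounds: (1/8, 1/4). Value = 3/16
The surreal number with sign expansion +---+ is 3/16.

3/16


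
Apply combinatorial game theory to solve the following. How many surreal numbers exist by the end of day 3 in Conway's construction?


Day 0: {|} = 0 is born. Count = 1.
Day n: the number of surreal numbers born by day n is 2^(n+1) - 1.
By day 0: 2^1 - 1 = 1
By day 1: 2^2 - 1 = 3
By day 2: 2^3 - 1 = 7
By day 3: 2^4 - 1 = 15
By day 3: 15 surreal numbers.

15


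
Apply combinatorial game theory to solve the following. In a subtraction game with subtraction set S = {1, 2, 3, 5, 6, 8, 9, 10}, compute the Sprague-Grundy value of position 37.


The subtraction set is S = {1, 2, 3, 5, 6, 8, 9, 10}.
G(k) = mex{ G(k - s) : s in S, s <= k }. We compute iteratively: G(0) = 0.
G(1) = mex({0}) = 1
G(2) = mex({0, 1}) = 2
G(3) = mex({0, 1, 2}) = 3
G(4) = mex({1, 2, 3}) = 0
G(5) = mex({0, 2, 3}) = 1
G(6) = mex({0, 1, 3}) = 2
G(7) = mex({0, 1, 2}) = 3
G(8) = mex({0, 1, 2, 3}) = 4
G(9) = mex({0, 1, 2, 3, 4}) = 5
G(10) = mex({0, 1, 2, 3, 4, 5}) = 6
G(11) = mex({1, 2, 3, 4, 5, 6}) = 0
G(12) = mex({0, 2, 3, 5, 6}) = 1
G(13) = mex({0, 1, 3, 4, 6}) = 2
G(14) = mex({0, 1, 2, 4, 5}) = 3
G(15) = mex({1, 2, 3, 5, 6}) = 0
G(16) = mex({0, 2, 3, 4, 6}) = 1
G(17) = mex({0, 1, 3, 4, 5}) = 2
G(18) = mex({0, 1, 2, 4, 5, 6}) = 3
G(19) = mex({0, 1, 2, 3, 5, 6}) = 4
G(20) = mex({0, 1, 2, 3, 4, 6}) = 5
Observe that G(11)..G(20) = 0, 1, 2, 3, 0, 1, 2, 3, 4, 5 repeats G(0)..G(9) = 0, 1, 2, 3, 0, 1, 2, 3, 4, 5.
For k >= max(S) = 10, G(k) is determined by the previous 10 values G(k-10)..G(k-1); a window of 10 consecutive values has recurred shifted by 11, so by induction G(k + 11) = G(k) for all k >= 0: the sequence is periodic from the start with period 11.
One period: G(0..10) = 0, 1, 2, 3, 0, 1, 2, 3, 4, 5, 6.
37 mod 11 = 4, so G(37) = G(4) = 0.

0


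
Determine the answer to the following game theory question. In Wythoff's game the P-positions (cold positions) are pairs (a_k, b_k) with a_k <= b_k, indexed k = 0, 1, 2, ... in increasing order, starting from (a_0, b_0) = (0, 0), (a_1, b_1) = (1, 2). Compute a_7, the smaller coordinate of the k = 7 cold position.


By Wythoff's theorem, a_k = floor(k * phi) and b_k = floor(k * phi^2) = a_k + k, where phi = (1 + sqrt(5))/2 is the golden ratio.
phi = (1 + sqrt(5))/2 = 1.618034
k = 7
k * phi = 7 * 1.618034 = 11.326238
a_7 = floor(k * phi) = 11

11


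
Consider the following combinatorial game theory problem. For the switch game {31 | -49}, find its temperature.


The game is {31 | -49}, a switch {a | b} with numbers a > b.
Cooling {a | b} by t gives {a - t | b + t}, which stops being hot when a - t = b + t, i.e. at t = (a - b)/2. So the temperature of a switch is (a - b)/2.
Temperature = (Left option - Right option) / 2
= (31 - (-49)) / 2
= 80 / 2
= 40

40


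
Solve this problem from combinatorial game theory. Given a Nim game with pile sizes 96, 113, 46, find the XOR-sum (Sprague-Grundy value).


We need the XOR (exclusive or) of all pile sizes.
After XOR-ing pile 1 (size 96): 0 XOR 96 = 96
After XOR-ing pile 2 (size 113): 96 XOR 113 = 17
After XOR-ing pile 3 (size 46): 17 XOR 46 = 63
The Nim-value of this position is 63.

63


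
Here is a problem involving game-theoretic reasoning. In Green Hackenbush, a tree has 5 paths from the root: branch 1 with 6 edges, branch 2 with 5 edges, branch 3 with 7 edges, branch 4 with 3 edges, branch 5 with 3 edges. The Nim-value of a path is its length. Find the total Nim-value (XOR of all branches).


The tree has 5 branches from the ground vertex.
In Green Hackenbush, the Nim-value of a simple path of length k is k.
Branch 1: length 6, Nim-value = 6
Branch 2: length 5, Nim-value = 5
Branch 3: length 7, Nim-value = 7
Branch 4: length 3, Nim-value = 3
Branch 5: length 3, Nim-value = 3
Total Nim-value = XOR of all branch values:
0 XOR 6 = 6
6 XOR 5 = 3
3 XOR 7 = 4
4 XOR 3 = 7
7 XOR 3 = 4
Nim-value of the tree = 4

4


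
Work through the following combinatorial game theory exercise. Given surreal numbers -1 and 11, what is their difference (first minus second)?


x = -1, y = 11
x - y = -1 - 11 = -12

-12


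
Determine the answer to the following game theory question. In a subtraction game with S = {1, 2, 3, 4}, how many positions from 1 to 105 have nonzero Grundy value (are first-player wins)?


Subtraction set S = {1, 2, 3, 4}, so G(n) = n mod 5.
G(n) = 0 when n is a multiple of 5.
Multiples of 5 in [1, 105]: 21
N-positions (nonzero Grundy) = 105 - 21 = 84

84


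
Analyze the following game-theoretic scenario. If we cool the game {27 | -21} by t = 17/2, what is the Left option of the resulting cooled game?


Original game: {27 | -21} (a switch {a | b} with a > b).
Cooling by t (for t below the temperature (a - b)/2 = 24) taxes each move by t: {a | b} cooled by t is {a - t | b + t}.
Cooling amount: t = 17/2
Cooled Left option: 27 - 17/2 = 37/2
Cooled Right option: -21 + 17/2 = -25/2
Cooled game: {37/2 | -25/2}
Left option = 37/2

37/2
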